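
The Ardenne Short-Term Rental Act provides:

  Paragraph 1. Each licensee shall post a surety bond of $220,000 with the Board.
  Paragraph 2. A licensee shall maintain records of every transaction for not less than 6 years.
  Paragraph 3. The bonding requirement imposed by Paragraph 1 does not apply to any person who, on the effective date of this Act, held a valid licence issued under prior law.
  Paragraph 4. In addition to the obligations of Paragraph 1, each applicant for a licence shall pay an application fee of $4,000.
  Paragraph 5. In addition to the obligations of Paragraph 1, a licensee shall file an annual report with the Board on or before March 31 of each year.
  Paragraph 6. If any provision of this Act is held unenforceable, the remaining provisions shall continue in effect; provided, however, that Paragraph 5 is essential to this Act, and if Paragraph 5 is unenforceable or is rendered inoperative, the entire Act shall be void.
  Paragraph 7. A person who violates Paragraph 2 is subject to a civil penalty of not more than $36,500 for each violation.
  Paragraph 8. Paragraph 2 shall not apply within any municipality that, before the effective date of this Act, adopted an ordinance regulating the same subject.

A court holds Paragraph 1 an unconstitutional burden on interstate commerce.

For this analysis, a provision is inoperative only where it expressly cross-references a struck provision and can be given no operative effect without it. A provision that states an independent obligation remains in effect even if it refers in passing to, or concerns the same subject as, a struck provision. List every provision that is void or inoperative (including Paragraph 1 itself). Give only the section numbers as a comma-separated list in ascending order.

1, 3

Paragraph 1 is struck. Paragraph 3 has no operative effect of its own apart from Paragraph 1 and is therefore inoperative. Paragraph 5 mentions Paragraph 1 but its own obligation stands independently of Paragraph 1, so Paragraph 5 is not affected. Although Paragraph 4 refers to Paragraph 1, its operative terms do not depend on Paragraph 1, so it remains in effect. Paragraph 6 makes Paragraph 5 an essential term, but Paragraph 5 is unaffected, so the severability proviso in Paragraph 6 preserves the remaining provisions. The provisions still in force are Paragraph 2, Paragraph 4, Paragraph 5, Paragraph 6, Paragraph 7, and Paragraph 8.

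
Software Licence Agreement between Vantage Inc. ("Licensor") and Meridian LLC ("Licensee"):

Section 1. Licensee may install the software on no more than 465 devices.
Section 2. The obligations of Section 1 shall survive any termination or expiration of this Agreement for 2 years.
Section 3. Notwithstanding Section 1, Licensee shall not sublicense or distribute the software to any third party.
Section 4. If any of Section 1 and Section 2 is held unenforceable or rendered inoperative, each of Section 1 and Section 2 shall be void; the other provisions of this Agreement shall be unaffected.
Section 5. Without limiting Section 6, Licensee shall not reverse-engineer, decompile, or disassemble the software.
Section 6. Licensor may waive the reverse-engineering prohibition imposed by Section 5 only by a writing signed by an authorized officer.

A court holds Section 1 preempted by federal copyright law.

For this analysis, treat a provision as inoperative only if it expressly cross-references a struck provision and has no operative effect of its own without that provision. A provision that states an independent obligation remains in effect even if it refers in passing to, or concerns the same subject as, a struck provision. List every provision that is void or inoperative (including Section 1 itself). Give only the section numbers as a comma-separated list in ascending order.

Section 1 is struck. Section 2 merely fixes the survival period for Section 1; with Section 1 gone it has nothing to operate on and falls away. Although Section 3 refers to Section 1, its operative terms do not depend on Section 1, so it remains in effect. Section 4 declares Section 1 and Section 2 mutually dependent; since one of them has fallen, all of them are of no effect. The remainder continues in force under Section 4. Section 3, Section 4, Section 5, and Section 6 remain in effect.

1, 2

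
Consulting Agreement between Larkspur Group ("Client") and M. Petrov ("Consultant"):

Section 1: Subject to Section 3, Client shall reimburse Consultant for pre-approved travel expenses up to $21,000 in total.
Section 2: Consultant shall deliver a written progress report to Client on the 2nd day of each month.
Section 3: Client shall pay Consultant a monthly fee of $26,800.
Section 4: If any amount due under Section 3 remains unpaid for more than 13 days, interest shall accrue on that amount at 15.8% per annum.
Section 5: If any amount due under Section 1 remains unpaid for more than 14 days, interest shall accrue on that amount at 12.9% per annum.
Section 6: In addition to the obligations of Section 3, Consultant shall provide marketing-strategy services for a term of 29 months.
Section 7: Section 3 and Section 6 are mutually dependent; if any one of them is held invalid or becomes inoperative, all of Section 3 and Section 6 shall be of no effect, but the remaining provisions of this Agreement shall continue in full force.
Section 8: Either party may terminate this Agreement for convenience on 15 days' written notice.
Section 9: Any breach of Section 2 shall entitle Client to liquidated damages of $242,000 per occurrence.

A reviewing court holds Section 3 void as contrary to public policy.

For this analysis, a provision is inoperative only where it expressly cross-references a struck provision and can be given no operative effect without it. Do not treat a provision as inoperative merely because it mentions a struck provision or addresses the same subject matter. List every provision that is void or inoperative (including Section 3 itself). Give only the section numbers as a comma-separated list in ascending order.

Section 3 is struck. Section 4 does nothing except set the default interest on the monthly fee by reference to Section 3; with Section 3 gone it has no independent effect and is inoperative. Section 1 mentions Section 3 but its own obligation stands independently of Section 3, so Section 1 is not affected. Section 7 declares Section 3 and Section 6 mutually dependent; since one of them has fallen, all of them are of no effect. That brings down Section 6 as well. The remainder continues in force under Section 7. The provisions still in force are Section 1, Section 2, Section 5, Section 7, Section 8, and Section 9.

3, 4, 6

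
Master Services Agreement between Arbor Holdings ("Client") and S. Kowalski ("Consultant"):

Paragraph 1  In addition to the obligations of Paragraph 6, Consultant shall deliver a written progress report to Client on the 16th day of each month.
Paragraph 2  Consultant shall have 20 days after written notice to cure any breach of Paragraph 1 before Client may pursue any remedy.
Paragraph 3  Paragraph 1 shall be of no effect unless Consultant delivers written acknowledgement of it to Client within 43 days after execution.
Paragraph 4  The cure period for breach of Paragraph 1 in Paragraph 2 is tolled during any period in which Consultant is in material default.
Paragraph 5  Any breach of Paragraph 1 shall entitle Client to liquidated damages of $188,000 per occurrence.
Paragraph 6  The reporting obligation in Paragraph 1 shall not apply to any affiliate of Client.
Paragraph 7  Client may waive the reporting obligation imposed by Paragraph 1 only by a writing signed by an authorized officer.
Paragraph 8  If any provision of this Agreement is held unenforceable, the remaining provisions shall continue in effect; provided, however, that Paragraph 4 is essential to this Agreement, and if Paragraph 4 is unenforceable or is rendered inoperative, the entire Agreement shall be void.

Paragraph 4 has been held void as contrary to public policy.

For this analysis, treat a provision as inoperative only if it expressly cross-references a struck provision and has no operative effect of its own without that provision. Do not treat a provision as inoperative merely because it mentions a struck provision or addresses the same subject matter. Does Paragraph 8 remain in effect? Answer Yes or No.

No

Paragraph 4 is struck. Nothing else in the Agreement is defined by reference to Paragraph 4. Paragraph 8 makes Paragraph 4 an essential term, and Paragraph 4 is the provision held invalid; under Paragraph 8, the entire Agreement is therefore void. No provision of the Agreement survives. Paragraph 8 is among the inoperative provisions, so the answer is no.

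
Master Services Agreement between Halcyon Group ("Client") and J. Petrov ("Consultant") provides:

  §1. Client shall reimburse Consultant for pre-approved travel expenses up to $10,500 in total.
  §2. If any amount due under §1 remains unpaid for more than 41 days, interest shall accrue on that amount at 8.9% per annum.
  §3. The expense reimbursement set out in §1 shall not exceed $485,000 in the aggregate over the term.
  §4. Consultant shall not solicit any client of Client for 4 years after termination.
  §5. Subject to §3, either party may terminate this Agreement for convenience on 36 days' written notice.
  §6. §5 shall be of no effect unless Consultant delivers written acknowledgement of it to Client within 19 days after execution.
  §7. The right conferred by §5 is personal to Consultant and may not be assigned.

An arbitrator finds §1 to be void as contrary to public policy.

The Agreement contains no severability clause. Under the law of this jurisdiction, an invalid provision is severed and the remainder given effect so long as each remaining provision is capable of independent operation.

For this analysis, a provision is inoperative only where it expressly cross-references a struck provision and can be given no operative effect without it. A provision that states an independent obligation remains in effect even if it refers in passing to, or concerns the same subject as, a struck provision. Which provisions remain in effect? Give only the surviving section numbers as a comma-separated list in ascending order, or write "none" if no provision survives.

4, 5, 6, 7

§1 is struck. §2 does nothing except set the default interest on the expense reimbursement by reference to §1; with §1 gone it has no independent effect and is inoperative. §3 operates only by reference to §1, so it falls with §1. §5 mentions §3 but its own obligation stands independently of §3, so §5 is not affected. With no severability clause, the stated default rule severs what cannot stand and enforces each remaining provision that can operate on its own. The provisions still in force are §4, §5, §6, and §7.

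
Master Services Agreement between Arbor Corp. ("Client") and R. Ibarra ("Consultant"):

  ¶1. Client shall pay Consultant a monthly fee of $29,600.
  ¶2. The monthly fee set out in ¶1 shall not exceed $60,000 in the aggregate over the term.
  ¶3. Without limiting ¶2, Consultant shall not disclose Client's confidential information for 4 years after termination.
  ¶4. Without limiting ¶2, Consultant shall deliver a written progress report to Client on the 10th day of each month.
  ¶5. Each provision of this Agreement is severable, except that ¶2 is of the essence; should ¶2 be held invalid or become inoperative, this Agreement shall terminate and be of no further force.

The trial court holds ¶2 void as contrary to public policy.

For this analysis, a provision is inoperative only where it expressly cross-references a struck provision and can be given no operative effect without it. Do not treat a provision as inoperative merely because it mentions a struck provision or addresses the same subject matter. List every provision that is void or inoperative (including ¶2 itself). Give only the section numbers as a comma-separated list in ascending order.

1, 2, 3, 4, 5

¶2 is struck. Nothing else in the Agreement is defined by reference to ¶2. ¶5 makes ¶2 an essential term, and ¶2 is the provision held invalid; under ¶5, the entire Agreement is therefore void. No provision of the Agreement survives.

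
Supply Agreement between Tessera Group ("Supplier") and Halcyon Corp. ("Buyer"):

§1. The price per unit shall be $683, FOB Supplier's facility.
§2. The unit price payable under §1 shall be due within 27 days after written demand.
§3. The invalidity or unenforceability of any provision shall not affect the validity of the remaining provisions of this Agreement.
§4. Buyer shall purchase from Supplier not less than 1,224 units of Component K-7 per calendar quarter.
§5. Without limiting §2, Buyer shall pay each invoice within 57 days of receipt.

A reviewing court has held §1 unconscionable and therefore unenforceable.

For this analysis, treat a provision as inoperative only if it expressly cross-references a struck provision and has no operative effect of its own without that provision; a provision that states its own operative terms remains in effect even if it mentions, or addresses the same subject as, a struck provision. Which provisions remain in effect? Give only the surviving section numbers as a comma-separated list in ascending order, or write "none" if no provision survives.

§1 is struck. §2 does nothing except set the payment deadline for the unit price by reference to §1; with §1 gone it has no independent effect and is inoperative. §5 mentions §2 but its own obligation stands independently of §2, so §5 is not affected. Under the severability clause in §3, the remaining provisions continue in force. That leaves §3, §4, and §5 in effect.

3, 4, 5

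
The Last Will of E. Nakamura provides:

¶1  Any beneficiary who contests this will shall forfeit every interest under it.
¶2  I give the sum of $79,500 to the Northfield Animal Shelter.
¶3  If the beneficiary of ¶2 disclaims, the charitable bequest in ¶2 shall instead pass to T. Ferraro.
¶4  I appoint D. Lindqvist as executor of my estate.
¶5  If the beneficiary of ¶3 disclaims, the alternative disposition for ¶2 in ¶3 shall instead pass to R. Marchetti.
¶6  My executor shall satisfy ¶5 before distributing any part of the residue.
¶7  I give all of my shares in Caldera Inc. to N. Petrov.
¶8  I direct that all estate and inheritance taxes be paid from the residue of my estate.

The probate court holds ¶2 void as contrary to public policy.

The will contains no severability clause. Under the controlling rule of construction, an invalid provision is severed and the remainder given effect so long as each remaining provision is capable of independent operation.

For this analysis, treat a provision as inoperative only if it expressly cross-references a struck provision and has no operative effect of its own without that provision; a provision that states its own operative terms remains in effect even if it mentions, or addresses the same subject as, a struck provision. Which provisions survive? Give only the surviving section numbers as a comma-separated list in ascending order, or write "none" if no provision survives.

¶2 is struck. ¶3 merely fixes the alternative disposition for ¶2; with ¶2 gone it has nothing to operate on and falls away. ¶5 merely fixes the alternative disposition for ¶3; with ¶3 gone it has nothing to operate on and falls away. The only function of ¶6 is the priority direction for ¶5, so it cannot stand once ¶5 is removed. Under the stated default rule, only provisions that cannot operate independently fall away; the rest are enforced. ¶1, ¶4, ¶7, and ¶8 remain in effect.

1, 4, 7, 8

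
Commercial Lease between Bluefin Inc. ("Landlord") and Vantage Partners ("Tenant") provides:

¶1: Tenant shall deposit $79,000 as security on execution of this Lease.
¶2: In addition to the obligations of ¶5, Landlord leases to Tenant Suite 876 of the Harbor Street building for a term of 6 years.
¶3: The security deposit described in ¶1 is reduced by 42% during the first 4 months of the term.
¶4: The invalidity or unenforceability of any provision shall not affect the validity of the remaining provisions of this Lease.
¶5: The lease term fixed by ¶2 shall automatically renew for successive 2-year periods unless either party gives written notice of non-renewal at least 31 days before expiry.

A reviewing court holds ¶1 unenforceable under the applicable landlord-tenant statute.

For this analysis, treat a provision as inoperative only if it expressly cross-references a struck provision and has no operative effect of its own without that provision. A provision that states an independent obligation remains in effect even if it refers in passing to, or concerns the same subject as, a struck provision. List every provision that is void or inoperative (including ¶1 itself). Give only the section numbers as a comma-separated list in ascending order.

1, 3

¶1 is struck. ¶3 does nothing except set the introductory reduction to the security deposit by reference to ¶1; with ¶1 gone it has no independent effect and is inoperative. ¶4 is a severability clause and preserves every provision that can still be given independent effect. ¶2, ¶4, and ¶5 remain in effect.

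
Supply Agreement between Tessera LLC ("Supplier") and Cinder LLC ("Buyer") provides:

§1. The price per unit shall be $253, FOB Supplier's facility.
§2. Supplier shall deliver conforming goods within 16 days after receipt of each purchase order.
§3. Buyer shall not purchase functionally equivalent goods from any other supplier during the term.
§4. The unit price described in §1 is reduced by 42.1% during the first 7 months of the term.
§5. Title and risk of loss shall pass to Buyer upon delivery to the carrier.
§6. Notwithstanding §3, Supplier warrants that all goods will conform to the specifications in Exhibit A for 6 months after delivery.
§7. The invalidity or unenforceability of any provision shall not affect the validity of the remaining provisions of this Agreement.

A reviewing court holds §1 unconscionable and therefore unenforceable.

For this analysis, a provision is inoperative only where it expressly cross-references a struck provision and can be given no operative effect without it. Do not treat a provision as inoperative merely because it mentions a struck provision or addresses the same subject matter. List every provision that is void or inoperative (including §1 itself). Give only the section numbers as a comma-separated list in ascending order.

§1 is struck. §4 operates only by reference to §1, so it falls with §1. §7 is a severability clause and preserves every provision that can still be given independent effect. §2, §3, §5, §6, and §7 remain in effect.

1, 4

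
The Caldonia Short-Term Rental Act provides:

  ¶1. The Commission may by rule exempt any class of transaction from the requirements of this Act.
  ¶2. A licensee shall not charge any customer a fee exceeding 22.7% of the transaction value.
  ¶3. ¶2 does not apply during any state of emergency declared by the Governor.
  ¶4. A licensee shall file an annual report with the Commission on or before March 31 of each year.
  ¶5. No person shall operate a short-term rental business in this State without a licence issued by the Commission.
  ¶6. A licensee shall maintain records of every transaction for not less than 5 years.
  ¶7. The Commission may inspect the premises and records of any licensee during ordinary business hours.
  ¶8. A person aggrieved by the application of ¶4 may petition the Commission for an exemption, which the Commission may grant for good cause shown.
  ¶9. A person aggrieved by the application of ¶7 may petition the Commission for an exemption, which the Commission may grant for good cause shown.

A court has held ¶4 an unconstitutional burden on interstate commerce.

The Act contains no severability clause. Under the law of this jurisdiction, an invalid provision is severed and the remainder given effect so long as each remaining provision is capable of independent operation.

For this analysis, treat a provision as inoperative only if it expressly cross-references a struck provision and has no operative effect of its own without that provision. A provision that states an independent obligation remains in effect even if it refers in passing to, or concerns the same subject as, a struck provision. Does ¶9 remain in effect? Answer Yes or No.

¶4 is struck. ¶8 operates only by reference to ¶4, so it falls with ¶4. With no severability clause, the stated default rule severs what cannot stand and enforces each remaining provision that can operate on its own. The provisions still in force are ¶1, ¶2, ¶3, ¶5, ¶6, ¶7, and ¶9. ¶9 is among the surviving provisions, so the answer is yes.

Yes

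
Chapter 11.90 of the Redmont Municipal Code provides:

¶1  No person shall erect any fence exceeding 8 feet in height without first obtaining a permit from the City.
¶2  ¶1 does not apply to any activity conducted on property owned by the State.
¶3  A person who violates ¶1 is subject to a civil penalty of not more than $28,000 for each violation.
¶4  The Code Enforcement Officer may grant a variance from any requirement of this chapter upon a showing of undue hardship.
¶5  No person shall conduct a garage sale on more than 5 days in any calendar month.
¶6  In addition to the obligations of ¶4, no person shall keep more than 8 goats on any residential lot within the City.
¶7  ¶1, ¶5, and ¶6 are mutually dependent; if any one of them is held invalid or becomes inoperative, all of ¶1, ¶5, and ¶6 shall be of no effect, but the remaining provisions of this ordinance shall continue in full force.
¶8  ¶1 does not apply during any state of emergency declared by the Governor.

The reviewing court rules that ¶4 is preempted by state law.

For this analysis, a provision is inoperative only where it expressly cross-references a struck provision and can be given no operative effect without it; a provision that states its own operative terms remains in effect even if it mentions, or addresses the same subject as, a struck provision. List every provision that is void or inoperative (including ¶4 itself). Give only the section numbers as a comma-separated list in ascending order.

¶4 is struck. Although ¶6 refers to ¶4, its operative terms do not depend on ¶4, so it remains in effect. No other provision's operative terms depend on ¶4. ¶7 ties ¶1, ¶5, and ¶6 together, but none of those is affected here; the remaining provisions continue in force under ¶7. The provisions still in force are ¶1, ¶2, ¶3, ¶5, ¶6, ¶7, and ¶8.

4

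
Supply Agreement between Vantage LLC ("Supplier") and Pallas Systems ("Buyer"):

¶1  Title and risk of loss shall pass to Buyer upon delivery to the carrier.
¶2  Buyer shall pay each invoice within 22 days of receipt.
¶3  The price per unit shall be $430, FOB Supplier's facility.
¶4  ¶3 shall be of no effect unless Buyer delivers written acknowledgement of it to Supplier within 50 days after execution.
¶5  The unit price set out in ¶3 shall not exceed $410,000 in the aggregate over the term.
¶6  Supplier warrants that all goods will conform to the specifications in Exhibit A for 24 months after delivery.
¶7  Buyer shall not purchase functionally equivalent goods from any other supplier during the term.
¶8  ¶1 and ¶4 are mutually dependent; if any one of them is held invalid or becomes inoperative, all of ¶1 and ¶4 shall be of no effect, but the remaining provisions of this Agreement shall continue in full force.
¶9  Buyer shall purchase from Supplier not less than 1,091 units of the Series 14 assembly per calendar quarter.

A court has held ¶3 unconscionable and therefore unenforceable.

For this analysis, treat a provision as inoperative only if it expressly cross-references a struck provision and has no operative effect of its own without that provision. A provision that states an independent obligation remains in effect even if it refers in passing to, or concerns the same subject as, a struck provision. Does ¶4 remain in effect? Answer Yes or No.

¶3 is struck. ¶4 merely fixes the acknowledgement condition for ¶3; with ¶3 gone it has nothing to operate on and falls away. ¶5 has no operative effect of its own apart from ¶3 and is therefore inoperative. ¶8 declares ¶1 and ¶4 mutually dependent; since one of them has fallen, all of them are of no effect. That brings down ¶1 as well. The remainder continues in force under ¶8. That leaves ¶2, ¶6, ¶7, ¶8, and ¶9 in effect. ¶4 is among the inoperative provisions, so the answer is no.

No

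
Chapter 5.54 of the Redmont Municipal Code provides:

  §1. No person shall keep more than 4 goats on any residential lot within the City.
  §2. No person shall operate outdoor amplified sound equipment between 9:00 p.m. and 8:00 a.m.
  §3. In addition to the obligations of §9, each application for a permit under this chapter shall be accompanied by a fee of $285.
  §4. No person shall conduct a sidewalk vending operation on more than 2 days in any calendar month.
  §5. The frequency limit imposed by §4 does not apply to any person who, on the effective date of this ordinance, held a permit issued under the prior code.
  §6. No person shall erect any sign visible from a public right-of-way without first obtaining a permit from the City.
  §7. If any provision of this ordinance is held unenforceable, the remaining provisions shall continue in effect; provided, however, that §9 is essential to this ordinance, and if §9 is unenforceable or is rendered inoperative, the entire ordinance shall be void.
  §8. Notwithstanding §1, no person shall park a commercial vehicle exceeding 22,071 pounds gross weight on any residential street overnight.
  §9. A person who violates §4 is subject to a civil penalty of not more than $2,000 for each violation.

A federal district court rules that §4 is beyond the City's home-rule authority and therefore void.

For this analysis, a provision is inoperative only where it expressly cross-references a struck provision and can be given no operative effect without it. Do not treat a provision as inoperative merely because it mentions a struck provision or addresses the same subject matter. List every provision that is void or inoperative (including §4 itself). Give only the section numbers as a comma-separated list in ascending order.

§4 is struck. §5 operates only by reference to §4, so it falls with §4. §9 operates only by reference to §4, so it falls with §4. §7 makes §9 an essential term, and §9 has been rendered inoperative by the cascade; under §7, the entire ordinance is therefore void. No provision of the ordinance survives.

1, 2, 3, 4, 5, 6, 7, 8, 9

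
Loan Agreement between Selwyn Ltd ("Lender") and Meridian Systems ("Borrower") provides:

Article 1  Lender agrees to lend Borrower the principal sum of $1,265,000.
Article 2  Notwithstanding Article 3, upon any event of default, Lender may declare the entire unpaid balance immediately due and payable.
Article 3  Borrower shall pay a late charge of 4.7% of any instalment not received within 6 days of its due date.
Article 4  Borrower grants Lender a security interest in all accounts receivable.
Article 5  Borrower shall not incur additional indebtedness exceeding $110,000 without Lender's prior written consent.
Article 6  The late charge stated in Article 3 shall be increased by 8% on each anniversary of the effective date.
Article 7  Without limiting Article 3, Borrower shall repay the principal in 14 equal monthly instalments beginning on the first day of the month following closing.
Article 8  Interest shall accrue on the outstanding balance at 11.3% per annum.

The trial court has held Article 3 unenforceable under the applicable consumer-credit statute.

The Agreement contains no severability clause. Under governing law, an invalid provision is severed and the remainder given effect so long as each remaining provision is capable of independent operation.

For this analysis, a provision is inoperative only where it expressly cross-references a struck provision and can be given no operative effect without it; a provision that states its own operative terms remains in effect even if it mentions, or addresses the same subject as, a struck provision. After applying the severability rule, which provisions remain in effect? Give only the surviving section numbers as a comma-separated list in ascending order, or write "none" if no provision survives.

Article 3 is struck. Article 6 does nothing except set the escalation of the late charge by reference to Article 3; with Article 3 gone it has no independent effect and is inoperative. Although Article 7 refers to Article 3, its operative terms do not depend on Article 3, so it remains in effect. Although Article 2 refers to Article 3, its operative terms do not depend on Article 3, so it remains in effect. With no severability clause, the stated default rule severs what cannot stand and enforces each remaining provision that can operate on its own. Article 1, Article 2, Article 4, Article 5, Article 7, and Article 8 remain in effect.

1, 2, 4, 5, 7, 8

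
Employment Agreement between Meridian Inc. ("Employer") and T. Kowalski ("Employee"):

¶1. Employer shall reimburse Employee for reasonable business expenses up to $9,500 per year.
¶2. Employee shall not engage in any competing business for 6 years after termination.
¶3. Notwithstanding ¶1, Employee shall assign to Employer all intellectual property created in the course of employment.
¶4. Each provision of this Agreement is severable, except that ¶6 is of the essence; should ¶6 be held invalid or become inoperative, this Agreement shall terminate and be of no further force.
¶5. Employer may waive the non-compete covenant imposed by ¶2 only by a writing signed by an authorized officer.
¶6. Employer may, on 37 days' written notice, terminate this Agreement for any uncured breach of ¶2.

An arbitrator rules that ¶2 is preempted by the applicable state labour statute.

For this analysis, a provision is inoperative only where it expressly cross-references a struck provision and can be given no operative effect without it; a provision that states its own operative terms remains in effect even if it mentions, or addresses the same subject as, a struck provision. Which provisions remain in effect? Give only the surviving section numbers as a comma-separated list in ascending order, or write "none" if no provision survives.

none

¶2 is struck. ¶5 merely fixes the waiver condition for ¶2; with ¶2 gone it has nothing to operate on and falls away. The only function of ¶6 is the termination right for breach of ¶2, so it cannot stand once ¶2 is removed. ¶4 makes ¶6 an essential term, and ¶6 has been rendered inoperative by the cascade; under ¶4, the entire Agreement is therefore void. No provision of the Agreement survives.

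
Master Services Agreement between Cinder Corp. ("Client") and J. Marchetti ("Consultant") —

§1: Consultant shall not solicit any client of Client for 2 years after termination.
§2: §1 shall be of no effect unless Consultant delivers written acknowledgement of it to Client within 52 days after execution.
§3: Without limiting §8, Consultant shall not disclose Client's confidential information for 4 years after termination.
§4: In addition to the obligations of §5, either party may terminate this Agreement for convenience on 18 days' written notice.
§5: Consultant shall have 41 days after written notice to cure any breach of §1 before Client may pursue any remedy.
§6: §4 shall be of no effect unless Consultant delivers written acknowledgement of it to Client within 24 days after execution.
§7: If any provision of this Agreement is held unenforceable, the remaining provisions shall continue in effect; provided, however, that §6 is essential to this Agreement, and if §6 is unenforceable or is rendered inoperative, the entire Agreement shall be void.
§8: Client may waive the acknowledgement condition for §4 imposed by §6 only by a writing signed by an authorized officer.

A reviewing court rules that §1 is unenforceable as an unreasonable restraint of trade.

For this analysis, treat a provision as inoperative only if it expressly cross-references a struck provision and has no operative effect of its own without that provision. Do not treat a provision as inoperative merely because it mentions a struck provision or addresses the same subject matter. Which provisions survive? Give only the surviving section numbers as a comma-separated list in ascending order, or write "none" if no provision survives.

3, 4, 6, 7, 8

§1 is struck. The only function of §2 is the acknowledgement condition for §1, so it cannot stand once §1 is removed. The only function of §5 is the cure period for breach of §1, so it cannot stand once §1 is removed. Although §4 refers to §5, its operative terms do not depend on §5, so it remains in effect. §7 makes §6 an essential term, but §6 is unaffected, so the severability proviso in §7 preserves the remaining provisions. §3, §4, §6, §7, and §8 remain in effect.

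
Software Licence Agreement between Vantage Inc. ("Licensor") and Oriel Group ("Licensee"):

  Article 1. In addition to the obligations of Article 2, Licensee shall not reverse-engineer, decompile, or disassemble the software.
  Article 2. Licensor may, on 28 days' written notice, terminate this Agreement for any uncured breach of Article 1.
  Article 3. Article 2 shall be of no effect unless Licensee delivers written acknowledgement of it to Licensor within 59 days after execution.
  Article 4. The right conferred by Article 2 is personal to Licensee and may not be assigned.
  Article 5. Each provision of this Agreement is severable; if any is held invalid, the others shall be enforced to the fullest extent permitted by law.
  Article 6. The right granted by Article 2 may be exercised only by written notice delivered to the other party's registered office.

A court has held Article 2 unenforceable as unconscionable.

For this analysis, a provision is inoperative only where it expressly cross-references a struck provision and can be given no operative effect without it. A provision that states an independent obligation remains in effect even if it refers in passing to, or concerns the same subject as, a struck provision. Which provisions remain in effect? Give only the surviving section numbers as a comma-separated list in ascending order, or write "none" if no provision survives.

Article 2 is struck. The only function of Article 3 is the acknowledgement condition for Article 2, so it cannot stand once Article 2 is removed. Article 4 operates only by reference to Article 2, so it falls with Article 2. Article 6 has no operative effect of its own apart from Article 2 and is therefore inoperative. Article 1 mentions Article 2 but its own obligation stands independently of Article 2, so Article 1 is not affected. Article 5 is a severability clause and preserves every provision that can still be given independent effect. Article 1 and Article 5 remain in effect.

1, 5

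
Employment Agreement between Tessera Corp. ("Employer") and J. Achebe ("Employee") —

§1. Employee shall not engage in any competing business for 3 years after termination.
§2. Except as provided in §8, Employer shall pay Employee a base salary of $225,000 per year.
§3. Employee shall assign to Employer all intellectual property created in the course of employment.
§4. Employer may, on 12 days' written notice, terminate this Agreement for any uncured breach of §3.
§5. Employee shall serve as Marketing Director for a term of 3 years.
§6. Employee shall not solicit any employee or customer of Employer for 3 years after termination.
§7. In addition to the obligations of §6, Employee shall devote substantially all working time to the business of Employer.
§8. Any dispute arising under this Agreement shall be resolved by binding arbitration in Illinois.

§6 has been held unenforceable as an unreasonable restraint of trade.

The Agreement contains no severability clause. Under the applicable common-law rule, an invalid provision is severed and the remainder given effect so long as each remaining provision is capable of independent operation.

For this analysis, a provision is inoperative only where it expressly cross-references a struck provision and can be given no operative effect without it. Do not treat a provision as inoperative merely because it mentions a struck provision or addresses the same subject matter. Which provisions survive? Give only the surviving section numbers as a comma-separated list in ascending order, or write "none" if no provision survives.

§6 is struck. Although §7 refers to §6, its operative terms do not depend on §6, so it remains in effect. No other provision's operative terms depend on §6. Under the stated default rule, only provisions that cannot operate independently fall away; the rest are enforced. §1, §2, §3, §4, §5, §7, and §8 remain in effect.

1, 2, 3, 4, 5, 7, 8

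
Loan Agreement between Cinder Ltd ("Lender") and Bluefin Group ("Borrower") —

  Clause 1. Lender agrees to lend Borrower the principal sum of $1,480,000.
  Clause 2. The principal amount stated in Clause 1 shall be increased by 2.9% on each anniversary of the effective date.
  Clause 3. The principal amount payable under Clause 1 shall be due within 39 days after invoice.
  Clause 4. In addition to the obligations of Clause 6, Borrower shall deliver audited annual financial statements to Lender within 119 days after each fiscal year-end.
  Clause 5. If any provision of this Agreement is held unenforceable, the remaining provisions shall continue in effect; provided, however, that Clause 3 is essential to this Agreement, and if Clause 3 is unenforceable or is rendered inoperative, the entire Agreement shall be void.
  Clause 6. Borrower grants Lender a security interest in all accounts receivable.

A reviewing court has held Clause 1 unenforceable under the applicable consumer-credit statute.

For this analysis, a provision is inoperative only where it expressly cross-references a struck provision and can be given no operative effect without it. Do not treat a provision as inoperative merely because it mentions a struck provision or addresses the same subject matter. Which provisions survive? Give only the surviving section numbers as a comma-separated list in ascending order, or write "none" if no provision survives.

Clause 1 is struck. Clause 2 does nothing except set the escalation of the principal amount by reference to Clause 1; with Clause 1 gone it has no independent effect and is inoperative. Clause 3 does nothing except set the payment deadline for the principal amount by reference to Clause 1; with Clause 1 gone it has no independent effect and is inoperative. Clause 5 makes Clause 3 an essential term, and Clause 3 has been rendered inoperative by the cascade; under Clause 5, the entire Agreement is therefore void. No provision of the Agreement survives.

none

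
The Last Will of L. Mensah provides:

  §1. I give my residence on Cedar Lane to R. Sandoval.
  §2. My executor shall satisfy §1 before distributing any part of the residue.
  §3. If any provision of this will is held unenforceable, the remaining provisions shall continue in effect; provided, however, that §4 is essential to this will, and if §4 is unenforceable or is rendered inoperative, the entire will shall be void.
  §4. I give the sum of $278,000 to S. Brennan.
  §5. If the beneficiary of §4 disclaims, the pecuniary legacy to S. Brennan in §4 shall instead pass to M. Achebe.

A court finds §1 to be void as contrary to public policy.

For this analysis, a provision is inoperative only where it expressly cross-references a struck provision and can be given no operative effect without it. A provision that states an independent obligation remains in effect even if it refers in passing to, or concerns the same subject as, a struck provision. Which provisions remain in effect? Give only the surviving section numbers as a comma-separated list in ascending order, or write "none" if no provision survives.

3, 4, 5

§1 is struck. §2 has no operative effect of its own apart from §1 and is therefore inoperative. §3 makes §4 an essential term, but §4 is unaffected, so the severability proviso in §3 preserves the remaining provisions. §3, §4, and §5 remain in effect.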